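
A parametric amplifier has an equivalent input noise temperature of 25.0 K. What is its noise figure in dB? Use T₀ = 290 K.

F = 1 + T_e/T₀ = 1 + 25.0/290 = 1.08621
NF = 10 log₁₀(1.08621) = 0.359 dB

0.359 dB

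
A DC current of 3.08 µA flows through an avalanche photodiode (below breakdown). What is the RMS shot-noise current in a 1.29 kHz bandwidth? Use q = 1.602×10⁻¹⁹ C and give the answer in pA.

I_n = √(2qI·B)
2qI·B = 2 × 1.602×10⁻¹⁹ × 3.08×10⁻⁶ × 1.29×10³ = 1.27×10⁻²¹ A²
I_n = √(1.27×10⁻²¹) = 3.57×10⁻¹¹ A = 35.7 pA

35.7 pA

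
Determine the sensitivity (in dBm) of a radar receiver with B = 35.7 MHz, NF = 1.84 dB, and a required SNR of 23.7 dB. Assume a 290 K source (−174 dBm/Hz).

−72.9 dBm

Sensitivity = −174 + 10 log₁₀(B) + NF + SNR_min
= −174 + 75.53 + 1.84 + 23.7
= −72.93 dBm → −72.9 dBm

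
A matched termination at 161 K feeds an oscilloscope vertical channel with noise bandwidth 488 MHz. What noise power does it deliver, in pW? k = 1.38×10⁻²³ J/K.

1.08 pW

P_n = kTB = 1.38×10⁻²³ × 161 × 4.88×10⁸ = 1.08×10⁻¹² W = 1.08 pW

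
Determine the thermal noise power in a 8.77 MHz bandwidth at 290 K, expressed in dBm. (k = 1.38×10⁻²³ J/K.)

P_n = kTB = 1.38×10⁻²³ × 290 × 8.77×10⁶ = 3.51×10⁻¹⁴ W
In dBm: 10 log₁₀(3.51×10⁻¹⁴ / 10⁻³) = −104.5 dBm

−104.5 dBm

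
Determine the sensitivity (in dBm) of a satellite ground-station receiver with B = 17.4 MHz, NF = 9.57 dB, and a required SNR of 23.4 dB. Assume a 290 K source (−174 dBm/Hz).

Sensitivity = −174 + 10 log₁₀(B) + NF + SNR_min
= −174 + 72.41 + 9.57 + 23.4
= −68.62 dBm → −68.6 dBm

−68.6 dBm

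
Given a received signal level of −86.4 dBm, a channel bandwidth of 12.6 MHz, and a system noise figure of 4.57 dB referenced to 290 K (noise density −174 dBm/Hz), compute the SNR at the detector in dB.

12.0 dB

Noise floor: N = −174 + 10 log₁₀(B) + NF
10 log₁₀(1.26×10⁷) = 71 dB
N = −174 + 71 + 4.57 = −98.43 dBm
SNR = P_sig − N = −86.4 − (−98.43) = 12.03 dB → 12.0 dB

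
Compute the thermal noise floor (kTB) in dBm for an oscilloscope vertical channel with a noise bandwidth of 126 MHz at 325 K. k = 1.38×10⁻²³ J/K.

P_n = kTB = 1.38×10⁻²³ × 325 × 1.26×10⁸ = 5.65×10⁻¹³ W
In dBm: 10 log₁₀(5.65×10⁻¹³ / 10⁻³) = −92.5 dBm

−92.5 dBm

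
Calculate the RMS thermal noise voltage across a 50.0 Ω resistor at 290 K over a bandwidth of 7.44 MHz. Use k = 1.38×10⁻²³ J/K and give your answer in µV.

2.44 µV

V_n = √(4kTRB)
4kTRB = 4 × 1.38×10⁻²³ × 290 × 5.00×10¹ × 7.44×10⁶ = 5.95×10⁻¹² V²
V_n = √(5.95×10⁻¹²) = 2.44×10⁻⁶ V = 2.44 µV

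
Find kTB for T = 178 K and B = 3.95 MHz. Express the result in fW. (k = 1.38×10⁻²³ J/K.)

9.70 fW

P_n = kTB = 1.38×10⁻²³ × 178 × 3.95×10⁶ = 9.70×10⁻¹⁵ W = 9.70 fW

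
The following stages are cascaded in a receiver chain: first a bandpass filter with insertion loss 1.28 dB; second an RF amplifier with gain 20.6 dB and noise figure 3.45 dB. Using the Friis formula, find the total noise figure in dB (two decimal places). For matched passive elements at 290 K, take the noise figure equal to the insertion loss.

4.73 dB

Convert to linear (a loss of L dB is a gain of −L dB): F_i = 10^(NF_i/10), G_i = 10^(G_i,dB/10)
  Stage 1: F_1 = 10^(1.28/10) = 1.343, G_1 = 10^(−1.28/10) = 0.7447
  Stage 2: F_2 = 10^(3.45/10) = 2.213, G_2 = 10^(20.6/10) = 114.8
Friis cascade:
  F = 1.343 + (2.213 − 1)/0.7447 = 2.972
NF = 10 log₁₀(2.972) = 4.73 dB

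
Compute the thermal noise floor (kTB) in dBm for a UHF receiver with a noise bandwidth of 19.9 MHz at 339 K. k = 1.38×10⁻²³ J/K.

−100.3 dBm

P_n = kTB = 1.38×10⁻²³ × 339 × 1.99×10⁷ = 9.31×10⁻¹⁴ W
In dBm: 10 log₁₀(9.31×10⁻¹⁴ / 10⁻³) = −100.3 dBm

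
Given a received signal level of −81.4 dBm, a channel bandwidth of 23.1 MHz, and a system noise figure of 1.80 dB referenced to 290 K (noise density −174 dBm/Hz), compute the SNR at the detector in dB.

17.2 dB

Noise floor: N = −174 + 10 log₁₀(B) + NF
10 log₁₀(2.31×10⁷) = 73.64 dB
N = −174 + 73.64 + 1.80 = −98.56 dBm
SNR = P_sig − N = −81.4 − (−98.56) = 17.16 dB → 17.2 dB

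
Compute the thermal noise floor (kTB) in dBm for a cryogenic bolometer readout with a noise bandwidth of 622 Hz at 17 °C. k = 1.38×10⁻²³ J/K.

T = 17 °C + 273.15 = 290.15 K
P_n = kTB = 1.38×10⁻²³ × 290.15 × 6.22×10² = 2.49×10⁻¹⁸ W
In dBm: 10 log₁₀(2.49×10⁻¹⁸ / 10⁻³) = −146.0 dBm

−146.0 dBm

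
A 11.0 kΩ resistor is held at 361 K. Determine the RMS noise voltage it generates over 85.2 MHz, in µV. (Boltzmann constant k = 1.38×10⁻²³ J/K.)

V_n = √(4kTRB)
4kTRB = 4 × 1.38×10⁻²³ × 361 × 1.10×10⁴ × 8.52×10⁷ = 1.87×10⁻⁸ V²
V_n = √(1.87×10⁻⁸) = 1.37×10⁻⁴ V = 137 µV

137 µV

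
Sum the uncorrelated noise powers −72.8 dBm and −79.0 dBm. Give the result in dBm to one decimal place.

Convert to linear, add, convert back:
P₁ = 5.25×10⁻¹¹ W, P₂ = 1.26×10⁻¹¹ W
P_tot = 6.51×10⁻¹¹ W → 10 log₁₀(P_tot / 10⁻³) = −71.9 dBm

−71.9 dBm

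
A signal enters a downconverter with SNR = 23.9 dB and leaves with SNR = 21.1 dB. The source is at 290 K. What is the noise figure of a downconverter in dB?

2.8 dB

NF (dB) = SNR_in(dB) − SNR_out(dB) when the source is at T₀
NF = 23.9 − 21.1 = 2.8 dB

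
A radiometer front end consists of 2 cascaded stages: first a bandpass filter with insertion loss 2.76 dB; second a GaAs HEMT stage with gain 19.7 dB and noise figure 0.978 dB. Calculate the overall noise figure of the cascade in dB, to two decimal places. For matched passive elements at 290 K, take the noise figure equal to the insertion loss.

3.74 dB

Convert to linear (a loss of L dB is a gain of −L dB): F_i = 10^(NF_i/10), G_i = 10^(G_i,dB/10)
  Stage 1: F_1 = 10^(2.76/10) = 1.888, G_1 = 10^(−2.76/10) = 0.5297
  Stage 2: F_2 = 10^(0.978/10) = 1.253, G_2 = 10^(19.7/10) = 93.33
Friis cascade:
  F = 1.888 + (1.253 − 1)/0.5297 = 2.365
NF = 10 log₁₀(2.365) = 3.74 dB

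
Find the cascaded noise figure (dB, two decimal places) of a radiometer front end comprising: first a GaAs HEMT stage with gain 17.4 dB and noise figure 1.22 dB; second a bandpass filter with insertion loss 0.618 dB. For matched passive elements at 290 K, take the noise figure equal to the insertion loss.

Convert to linear (a loss of L dB is a gain of −L dB): F_i = 10^(NF_i/10), G_i = 10^(G_i,dB/10)
  Stage 1: F_1 = 10^(1.22/10) = 1.324, G_1 = 10^(17.4/10) = 54.95
  Stage 2: F_2 = 10^(0.618/10) = 1.153, G_2 = 10^(−0.618/10) = 0.8674
Friis cascade:
  F = 1.324 + (1.153 − 1)/54.95 = 1.327
NF = 10 log₁₀(1.327) = 1.23 dB

1.23 dB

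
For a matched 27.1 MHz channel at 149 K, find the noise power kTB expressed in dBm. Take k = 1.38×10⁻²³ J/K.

−102.5 dBm

P_n = kTB = 1.38×10⁻²³ × 149 × 2.71×10⁷ = 5.57×10⁻¹⁴ W
In dBm: 10 log₁₀(5.57×10⁻¹⁴ / 10⁻³) = −102.5 dBm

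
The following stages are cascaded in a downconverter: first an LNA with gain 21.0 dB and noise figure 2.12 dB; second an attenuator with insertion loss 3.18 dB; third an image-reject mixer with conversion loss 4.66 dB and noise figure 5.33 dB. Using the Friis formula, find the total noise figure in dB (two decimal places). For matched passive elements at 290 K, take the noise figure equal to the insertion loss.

2.25 dB

Convert to linear (a loss of L dB is a gain of −L dB): F_i = 10^(NF_i/10), G_i = 10^(G_i,dB/10)
  Stage 1: F_1 = 10^(2.12/10) = 1.629, G_1 = 10^(21.0/10) = 125.9
  Stage 2: F_2 = 10^(3.18/10) = 2.080, G_2 = 10^(−3.18/10) = 0.4808
  Stage 3: F_3 = 10^(5.33/10) = 3.412, G_3 = 10^(−4.66/10) = 0.3420
Friis cascade:
  F = 1.629 + (2.080 − 1)/125.9 + (3.412 − 1)/60.53 = 1.678
NF = 10 log₁₀(1.678) = 2.25 dB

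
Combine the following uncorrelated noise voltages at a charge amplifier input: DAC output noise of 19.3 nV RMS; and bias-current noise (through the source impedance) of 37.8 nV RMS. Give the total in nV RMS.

Uncorrelated sources add in power (mean-square): V_tot = √(ΣV_i²)
V_tot = √[(1.93×10⁻⁸)² + (3.78×10⁻⁸)²] = 4.24×10⁻⁸ V = 42.4 nV

42.4 nV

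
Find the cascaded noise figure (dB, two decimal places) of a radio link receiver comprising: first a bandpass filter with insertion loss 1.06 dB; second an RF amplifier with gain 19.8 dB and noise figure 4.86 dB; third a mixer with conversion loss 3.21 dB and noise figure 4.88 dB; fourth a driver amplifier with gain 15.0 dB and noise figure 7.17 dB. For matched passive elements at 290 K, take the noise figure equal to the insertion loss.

Convert to linear (a loss of L dB is a gain of −L dB): F_i = 10^(NF_i/10), G_i = 10^(G_i,dB/10)
  Stage 1: F_1 = 10^(1.06/10) = 1.276, G_1 = 10^(−1.06/10) = 0.7834
  Stage 2: F_2 = 10^(4.86/10) = 3.062, G_2 = 10^(19.8/10) = 95.50
  Stage 3: F_3 = 10^(4.88/10) = 3.076, G_3 = 10^(−3.21/10) = 0.4775
  Stage 4: F_4 = 10^(7.17/10) = 5.212, G_4 = 10^(15.0/10) = 31.62
Friis cascade:
  F = 1.276 + (3.062 − 1)/0.7834 + (3.076 − 1)/74.82 + (5.212 − 1)/35.73 = 4.054
NF = 10 log₁₀(4.054) = 6.08 dB

6.08 dB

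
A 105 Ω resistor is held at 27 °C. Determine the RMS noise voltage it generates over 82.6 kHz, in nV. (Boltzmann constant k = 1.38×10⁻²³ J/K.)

T = 27 °C + 273.15 = 300.15 K
V_n = √(4kTRB)
4kTRB = 4 × 1.38×10⁻²³ × 300.15 × 1.05×10² × 8.26×10⁴ = 1.44×10⁻¹³ V²
V_n = √(1.44×10⁻¹³) = 3.79×10⁻⁷ V = 379 nV

379 nV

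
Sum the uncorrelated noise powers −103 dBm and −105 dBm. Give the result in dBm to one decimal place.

−100.9 dBm

Convert to linear, add, convert back:
P₁ = 5.01×10⁻¹⁴ W, P₂ = 3.16×10⁻¹⁴ W
P_tot = 8.17×10⁻¹⁴ W → 10 log₁₀(P_tot / 10⁻³) = −100.9 dBm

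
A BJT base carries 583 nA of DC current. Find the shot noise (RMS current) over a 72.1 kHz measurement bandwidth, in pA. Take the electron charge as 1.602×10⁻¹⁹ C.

116 pA

I_n = √(2qI·B)
2qI·B = 2 × 1.602×10⁻¹⁹ × 5.83×10⁻⁷ × 7.21×10⁴ = 1.35×10⁻²⁰ A²
I_n = √(1.35×10⁻²⁰) = 1.16×10⁻¹⁰ A = 116 pA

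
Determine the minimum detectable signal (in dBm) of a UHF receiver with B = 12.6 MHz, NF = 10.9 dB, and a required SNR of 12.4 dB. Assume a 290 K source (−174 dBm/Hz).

Sensitivity = −174 + 10 log₁₀(B) + NF + SNR_min
= −174 + 71 + 10.9 + 12.4
= −79.7 dBm → −79.7 dBm

−79.7 dBm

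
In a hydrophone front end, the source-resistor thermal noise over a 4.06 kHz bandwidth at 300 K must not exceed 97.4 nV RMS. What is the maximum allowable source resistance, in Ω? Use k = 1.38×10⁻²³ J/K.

141 Ω

Johnson–Nyquist: V_n = √(4kTRB) ⇒ R = V_n² / (4kTB)
4kTB = 4 × 1.38×10⁻²³ × 300 × 4.06×10³ = 6.72×10⁻¹⁷
R = (9.74×10⁻⁸)² / 6.72×10⁻¹⁷ = 1.41×10² Ω = 141 Ω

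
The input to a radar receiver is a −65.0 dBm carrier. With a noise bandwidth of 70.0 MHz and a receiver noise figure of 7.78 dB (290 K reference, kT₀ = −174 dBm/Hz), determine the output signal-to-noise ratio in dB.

22.8 dB

Noise floor: N = −174 + 10 log₁₀(B) + NF
10 log₁₀(7.00×10⁷) = 78.45 dB
N = −174 + 78.45 + 7.78 = −87.77 dBm
SNR = P_sig − N = −65.0 − (−87.77) = 22.77 dB → 22.8 dB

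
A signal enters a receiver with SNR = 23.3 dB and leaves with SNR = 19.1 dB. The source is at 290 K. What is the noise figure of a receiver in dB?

NF (dB) = SNR_in(dB) − SNR_out(dB) when the source is at T₀
NF = 23.3 − 19.1 = 4.2 dB

4.2 dB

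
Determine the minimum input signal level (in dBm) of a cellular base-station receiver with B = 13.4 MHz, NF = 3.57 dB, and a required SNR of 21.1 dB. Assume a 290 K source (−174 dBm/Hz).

Sensitivity = −174 + 10 log₁₀(B) + NF + SNR_min
= −174 + 71.27 + 3.57 + 21.1
= −78.06 dBm → −78.1 dBm

−78.1 dBm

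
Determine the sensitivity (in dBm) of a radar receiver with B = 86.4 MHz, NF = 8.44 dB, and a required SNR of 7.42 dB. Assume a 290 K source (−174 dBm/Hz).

−78.8 dBm

Sensitivity = −174 + 10 log₁₀(B) + NF + SNR_min
= −174 + 79.37 + 8.44 + 7.42
= −78.77 dBm → −78.8 dBm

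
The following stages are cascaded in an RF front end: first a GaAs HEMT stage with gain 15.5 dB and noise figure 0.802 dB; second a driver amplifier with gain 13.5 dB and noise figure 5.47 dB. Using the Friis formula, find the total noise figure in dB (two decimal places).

1.05 dB

Convert to linear (a loss of L dB is a gain of −L dB): F_i = 10^(NF_i/10), G_i = 10^(G_i,dB/10)
  Stage 1: F_1 = 10^(0.802/10) = 1.203, G_1 = 10^(15.5/10) = 35.48
  Stage 2: F_2 = 10^(5.47/10) = 3.524, G_2 = 10^(13.5/10) = 22.39
Friis cascade:
  F = 1.203 + (3.524 − 1)/35.48 = 1.274
NF = 10 log₁₀(1.274) = 1.05 dB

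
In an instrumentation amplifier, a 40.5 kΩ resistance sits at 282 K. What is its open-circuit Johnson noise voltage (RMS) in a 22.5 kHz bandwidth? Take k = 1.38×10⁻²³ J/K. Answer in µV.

3.77 µV

V_n = √(4kTRB)
4kTRB = 4 × 1.38×10⁻²³ × 282 × 4.05×10⁴ × 2.25×10⁴ = 1.42×10⁻¹¹ V²
V_n = √(1.42×10⁻¹¹) = 3.77×10⁻⁶ V = 3.77 µV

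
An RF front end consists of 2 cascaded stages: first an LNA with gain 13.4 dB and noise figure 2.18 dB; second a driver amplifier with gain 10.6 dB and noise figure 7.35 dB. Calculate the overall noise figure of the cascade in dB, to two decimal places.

2.68 dB

Convert to linear (a loss of L dB is a gain of −L dB): F_i = 10^(NF_i/10), G_i = 10^(G_i,dB/10)
  Stage 1: F_1 = 10^(2.18/10) = 1.652, G_1 = 10^(13.4/10) = 21.88
  Stage 2: F_2 = 10^(7.35/10) = 5.433, G_2 = 10^(10.6/10) = 11.48
Friis cascade:
  F = 1.652 + (5.433 − 1)/21.88 = 1.855
NF = 10 log₁₀(1.855) = 2.68 dB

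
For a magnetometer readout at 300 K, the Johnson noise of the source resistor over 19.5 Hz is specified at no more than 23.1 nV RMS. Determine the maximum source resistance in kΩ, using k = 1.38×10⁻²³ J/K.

1.65 kΩ

Johnson–Nyquist: V_n = √(4kTRB) ⇒ R = V_n² / (4kTB)
4kTB = 4 × 1.38×10⁻²³ × 300 × 1.95×10¹ = 3.23×10⁻¹⁹
R = (2.31×10⁻⁸)² / 3.23×10⁻¹⁹ = 1.65×10³ Ω = 1.65 kΩ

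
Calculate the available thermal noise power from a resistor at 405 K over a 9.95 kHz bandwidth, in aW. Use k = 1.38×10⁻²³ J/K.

55.6 aW

P_n = kTB = 1.38×10⁻²³ × 405 × 9.95×10³ = 5.56×10⁻¹⁷ W = 55.6 aW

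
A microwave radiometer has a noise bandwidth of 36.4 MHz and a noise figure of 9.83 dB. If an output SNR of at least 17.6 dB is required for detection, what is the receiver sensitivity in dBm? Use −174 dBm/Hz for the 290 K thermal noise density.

−71.0 dBm

Sensitivity = −174 + 10 log₁₀(B) + NF + SNR_min
= −174 + 75.61 + 9.83 + 17.6
= −70.96 dBm → −71.0 dBm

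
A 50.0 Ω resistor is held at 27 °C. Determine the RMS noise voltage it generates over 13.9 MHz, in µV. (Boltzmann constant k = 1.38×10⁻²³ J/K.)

3.39 µV

T = 27 °C + 273.15 = 300.15 K
V_n = √(4kTRB)
4kTRB = 4 × 1.38×10⁻²³ × 300.15 × 5.00×10¹ × 1.39×10⁷ = 1.15×10⁻¹¹ V²
V_n = √(1.15×10⁻¹¹) = 3.39×10⁻⁶ V = 3.39 µV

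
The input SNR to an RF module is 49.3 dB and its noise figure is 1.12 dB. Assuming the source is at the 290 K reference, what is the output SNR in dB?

By definition F = SNR_in/SNR_out, so in dB: SNR_out = SNR_in − NF
SNR_out = 49.3 − 1.12 = 48.18 dB

48.18 dB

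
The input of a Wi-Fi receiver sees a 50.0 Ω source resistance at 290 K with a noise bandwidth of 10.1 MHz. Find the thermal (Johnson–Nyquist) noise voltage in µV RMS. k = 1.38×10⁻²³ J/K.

V_n = √(4kTRB)
4kTRB = 4 × 1.38×10⁻²³ × 290 × 5.00×10¹ × 1.01×10⁷ = 8.08×10⁻¹² V²
V_n = √(8.08×10⁻¹²) = 2.84×10⁻⁶ V = 2.84 µV

2.84 µV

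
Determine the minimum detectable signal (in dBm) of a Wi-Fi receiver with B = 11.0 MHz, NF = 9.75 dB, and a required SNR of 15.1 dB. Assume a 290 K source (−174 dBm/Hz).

Sensitivity = −174 + 10 log₁₀(B) + NF + SNR_min
= −174 + 70.41 + 9.75 + 15.1
= −78.74 dBm → −78.7 dBm

−78.7 dBm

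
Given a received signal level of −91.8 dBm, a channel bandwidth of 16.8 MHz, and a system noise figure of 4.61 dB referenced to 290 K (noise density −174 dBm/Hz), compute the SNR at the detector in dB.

5.3 dB

Noise floor: N = −174 + 10 log₁₀(B) + NF
10 log₁₀(1.68×10⁷) = 72.25 dB
N = −174 + 72.25 + 4.61 = −97.14 dBm
SNR = P_sig − N = −91.8 − (−97.14) = 5.34 dB → 5.3 dB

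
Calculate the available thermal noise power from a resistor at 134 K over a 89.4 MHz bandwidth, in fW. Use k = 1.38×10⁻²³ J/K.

P_n = kTB = 1.38×10⁻²³ × 134 × 8.94×10⁷ = 1.65×10⁻¹³ W = 165 fW

165 fW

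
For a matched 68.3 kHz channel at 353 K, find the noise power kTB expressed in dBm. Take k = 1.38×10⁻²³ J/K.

P_n = kTB = 1.38×10⁻²³ × 353 × 6.83×10⁴ = 3.33×10⁻¹⁶ W
In dBm: 10 log₁₀(3.33×10⁻¹⁶ / 10⁻³) = −124.8 dBm

−124.8 dBm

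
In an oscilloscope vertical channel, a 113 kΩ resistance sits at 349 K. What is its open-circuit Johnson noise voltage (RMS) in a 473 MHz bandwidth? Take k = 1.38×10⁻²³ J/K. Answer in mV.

1.01 mV

V_n = √(4kTRB)
4kTRB = 4 × 1.38×10⁻²³ × 349 × 1.13×10⁵ × 4.73×10⁸ = 1.03×10⁻⁶ V²
V_n = √(1.03×10⁻⁶) = 1.01×10⁻³ V = 1.01 mV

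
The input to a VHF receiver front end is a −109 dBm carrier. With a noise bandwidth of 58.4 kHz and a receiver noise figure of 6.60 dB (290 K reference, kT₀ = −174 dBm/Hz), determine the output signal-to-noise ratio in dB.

10.7 dB

Noise floor: N = −174 + 10 log₁₀(B) + NF
10 log₁₀(5.84×10⁴) = 47.66 dB
N = −174 + 47.66 + 6.60 = −119.74 dBm
SNR = P_sig − N = −109 − (−119.74) = 10.74 dB → 10.7 dB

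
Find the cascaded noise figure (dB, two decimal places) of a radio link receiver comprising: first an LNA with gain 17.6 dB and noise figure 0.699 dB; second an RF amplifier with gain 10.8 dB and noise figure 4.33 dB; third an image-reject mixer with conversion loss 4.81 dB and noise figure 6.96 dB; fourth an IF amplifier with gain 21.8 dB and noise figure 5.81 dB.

0.87 dB

Convert to linear (a loss of L dB is a gain of −L dB): F_i = 10^(NF_i/10), G_i = 10^(G_i,dB/10)
  Stage 1: F_1 = 10^(0.699/10) = 1.175, G_1 = 10^(17.6/10) = 57.54
  Stage 2: F_2 = 10^(4.33/10) = 2.710, G_2 = 10^(10.8/10) = 12.02
  Stage 3: F_3 = 10^(6.96/10) = 4.966, G_3 = 10^(−4.81/10) = 0.3304
  Stage 4: F_4 = 10^(5.81/10) = 3.811, G_4 = 10^(21.8/10) = 151.4
Friis cascade:
  F = 1.175 + (2.710 − 1)/57.54 + (4.966 − 1)/691.8 + (3.811 − 1)/228.6 = 1.222
NF = 10 log₁₀(1.222) = 0.87 dB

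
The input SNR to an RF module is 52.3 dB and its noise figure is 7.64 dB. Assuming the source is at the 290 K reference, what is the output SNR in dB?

44.66 dB

By definition F = SNR_in/SNR_out, so in dB: SNR_out = SNR_in − NF
SNR_out = 52.3 − 7.64 = 44.66 dB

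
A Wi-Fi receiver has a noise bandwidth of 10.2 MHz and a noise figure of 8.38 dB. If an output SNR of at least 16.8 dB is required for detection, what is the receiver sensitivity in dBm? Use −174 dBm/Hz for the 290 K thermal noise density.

Sensitivity = −174 + 10 log₁₀(B) + NF + SNR_min
= −174 + 70.09 + 8.38 + 16.8
= −78.73 dBm → −78.7 dBm

−78.7 dBm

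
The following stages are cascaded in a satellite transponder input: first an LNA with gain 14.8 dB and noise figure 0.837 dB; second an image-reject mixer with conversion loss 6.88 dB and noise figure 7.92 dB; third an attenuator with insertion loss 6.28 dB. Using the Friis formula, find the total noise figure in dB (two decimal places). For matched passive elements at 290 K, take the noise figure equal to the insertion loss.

2.81 dB

Convert to linear (a loss of L dB is a gain of −L dB): F_i = 10^(NF_i/10), G_i = 10^(G_i,dB/10)
  Stage 1: F_1 = 10^(0.837/10) = 1.213, G_1 = 10^(14.8/10) = 30.20
  Stage 2: F_2 = 10^(7.92/10) = 6.194, G_2 = 10^(−6.88/10) = 0.2051
  Stage 3: F_3 = 10^(6.28/10) = 4.246, G_3 = 10^(−6.28/10) = 0.2355
Friis cascade:
  F = 1.213 + (6.194 − 1)/30.20 + (4.246 − 1)/6.194 = 1.909
NF = 10 log₁₀(1.909) = 2.81 dB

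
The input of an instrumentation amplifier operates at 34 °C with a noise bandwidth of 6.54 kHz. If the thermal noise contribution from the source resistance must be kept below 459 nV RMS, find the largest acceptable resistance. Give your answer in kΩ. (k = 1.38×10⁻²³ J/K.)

1.90 kΩ

T = 34 °C + 273.15 = 307.15 K
Johnson–Nyquist: V_n = √(4kTRB) ⇒ R = V_n² / (4kTB)
4kTB = 4 × 1.38×10⁻²³ × 307.15 × 6.54×10³ = 1.11×10⁻¹⁶
R = (4.59×10⁻⁷)² / 1.11×10⁻¹⁶ = 1.90×10³ Ω = 1.90 kΩ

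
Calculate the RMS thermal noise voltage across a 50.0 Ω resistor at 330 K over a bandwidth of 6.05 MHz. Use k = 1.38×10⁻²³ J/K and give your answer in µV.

V_n = √(4kTRB)
4kTRB = 4 × 1.38×10⁻²³ × 330 × 5.00×10¹ × 6.05×10⁶ = 5.51×10⁻¹² V²
V_n = √(5.51×10⁻¹²) = 2.35×10⁻⁶ V = 2.35 µV

2.35 µV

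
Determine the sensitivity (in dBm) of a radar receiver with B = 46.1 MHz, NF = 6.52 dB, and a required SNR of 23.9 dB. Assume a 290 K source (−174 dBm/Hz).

−66.9 dBm

Sensitivity = −174 + 10 log₁₀(B) + NF + SNR_min
= −174 + 76.64 + 6.52 + 23.9
= −66.94 dBm → −66.9 dBm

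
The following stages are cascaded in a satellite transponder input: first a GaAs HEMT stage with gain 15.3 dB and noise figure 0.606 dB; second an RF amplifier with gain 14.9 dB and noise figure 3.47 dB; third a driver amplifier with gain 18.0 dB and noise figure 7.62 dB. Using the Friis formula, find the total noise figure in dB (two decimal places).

0.76 dB

Convert to linear (a loss of L dB is a gain of −L dB): F_i = 10^(NF_i/10), G_i = 10^(G_i,dB/10)
  Stage 1: F_1 = 10^(0.606/10) = 1.150, G_1 = 10^(15.3/10) = 33.88
  Stage 2: F_2 = 10^(3.47/10) = 2.223, G_2 = 10^(14.9/10) = 30.90
  Stage 3: F_3 = 10^(7.62/10) = 5.781, G_3 = 10^(18.0/10) = 63.10
Friis cascade:
  F = 1.150 + (2.223 − 1)/33.88 + (5.781 − 1)/1047 = 1.190
NF = 10 log₁₀(1.190) = 0.76 dB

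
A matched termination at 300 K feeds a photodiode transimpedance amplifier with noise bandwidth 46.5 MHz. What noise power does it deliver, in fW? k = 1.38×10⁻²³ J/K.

P_n = kTB = 1.38×10⁻²³ × 300 × 4.65×10⁷ = 1.93×10⁻¹³ W = 193 fW

193 fW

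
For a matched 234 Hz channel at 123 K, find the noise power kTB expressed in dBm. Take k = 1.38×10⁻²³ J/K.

P_n = kTB = 1.38×10⁻²³ × 123 × 2.34×10² = 3.97×10⁻¹⁹ W
In dBm: 10 log₁₀(3.97×10⁻¹⁹ / 10⁻³) = −154.0 dBm

−154.0 dBm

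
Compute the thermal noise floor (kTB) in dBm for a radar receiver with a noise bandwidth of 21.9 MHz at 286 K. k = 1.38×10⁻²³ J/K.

−100.6 dBm

P_n = kTB = 1.38×10⁻²³ × 286 × 2.19×10⁷ = 8.64×10⁻¹⁴ W
In dBm: 10 log₁₀(8.64×10⁻¹⁴ / 10⁻³) = −100.6 dBm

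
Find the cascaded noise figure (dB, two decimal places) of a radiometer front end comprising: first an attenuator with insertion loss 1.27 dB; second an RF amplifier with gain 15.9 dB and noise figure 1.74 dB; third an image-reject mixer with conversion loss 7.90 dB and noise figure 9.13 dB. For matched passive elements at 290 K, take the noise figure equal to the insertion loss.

3.52 dB

Convert to linear (a loss of L dB is a gain of −L dB): F_i = 10^(NF_i/10), G_i = 10^(G_i,dB/10)
  Stage 1: F_1 = 10^(1.27/10) = 1.340, G_1 = 10^(−1.27/10) = 0.7464
  Stage 2: F_2 = 10^(1.74/10) = 1.493, G_2 = 10^(15.9/10) = 38.90
  Stage 3: F_3 = 10^(9.13/10) = 8.185, G_3 = 10^(−7.90/10) = 0.1622
Friis cascade:
  F = 1.340 + (1.493 − 1)/0.7464 + (8.185 − 1)/29.04 = 2.247
NF = 10 log₁₀(2.247) = 3.52 dB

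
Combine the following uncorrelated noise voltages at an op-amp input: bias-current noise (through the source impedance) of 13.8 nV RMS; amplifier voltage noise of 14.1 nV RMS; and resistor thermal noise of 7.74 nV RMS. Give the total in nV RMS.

21.2 nV

Uncorrelated sources add in power (mean-square): V_tot = √(ΣV_i²)
V_tot = √[(1.38×10⁻⁸)² + (1.41×10⁻⁸)² + (7.74×10⁻⁹)²] = 2.12×10⁻⁸ V = 21.2 nV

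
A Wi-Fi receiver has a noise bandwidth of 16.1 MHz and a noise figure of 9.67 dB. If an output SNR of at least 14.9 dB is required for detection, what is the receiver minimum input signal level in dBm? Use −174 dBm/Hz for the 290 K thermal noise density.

−77.4 dBm

Sensitivity = −174 + 10 log₁₀(B) + NF + SNR_min
= −174 + 72.07 + 9.67 + 14.9
= −77.36 dBm → −77.4 dBm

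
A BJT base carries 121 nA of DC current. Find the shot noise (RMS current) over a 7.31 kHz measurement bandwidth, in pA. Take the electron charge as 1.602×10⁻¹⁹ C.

16.8 pA

I_n = √(2qI·B)
2qI·B = 2 × 1.602×10⁻¹⁹ × 1.21×10⁻⁷ × 7.31×10³ = 2.83×10⁻²² A²
I_n = √(2.83×10⁻²²) = 1.68×10⁻¹¹ A = 16.8 pA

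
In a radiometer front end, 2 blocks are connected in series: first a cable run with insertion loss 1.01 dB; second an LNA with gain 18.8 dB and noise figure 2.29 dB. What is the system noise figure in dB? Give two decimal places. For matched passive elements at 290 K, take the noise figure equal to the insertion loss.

Convert to linear (a loss of L dB is a gain of −L dB): F_i = 10^(NF_i/10), G_i = 10^(G_i,dB/10)
  Stage 1: F_1 = 10^(1.01/10) = 1.262, G_1 = 10^(−1.01/10) = 0.7925
  Stage 2: F_2 = 10^(2.29/10) = 1.694, G_2 = 10^(18.8/10) = 75.86
Friis cascade:
  F = 1.262 + (1.694 − 1)/0.7925 = 2.138
NF = 10 log₁₀(2.138) = 3.30 dB

3.30 dB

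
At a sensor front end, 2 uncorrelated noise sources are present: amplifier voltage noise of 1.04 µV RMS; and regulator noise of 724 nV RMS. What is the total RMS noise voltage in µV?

1.27 µV

Uncorrelated sources add in power (mean-square): V_tot = √(ΣV_i²)
V_tot = √[(1.04×10⁻⁶)² + (7.24×10⁻⁷)²] = 1.27×10⁻⁶ V = 1.27 µV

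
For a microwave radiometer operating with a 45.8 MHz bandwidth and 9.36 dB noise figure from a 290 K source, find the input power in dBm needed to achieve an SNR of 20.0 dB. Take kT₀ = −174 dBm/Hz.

Sensitivity = −174 + 10 log₁₀(B) + NF + SNR_min
= −174 + 76.61 + 9.36 + 20.0
= −68.03 dBm → −68.0 dBm

−68.0 dBm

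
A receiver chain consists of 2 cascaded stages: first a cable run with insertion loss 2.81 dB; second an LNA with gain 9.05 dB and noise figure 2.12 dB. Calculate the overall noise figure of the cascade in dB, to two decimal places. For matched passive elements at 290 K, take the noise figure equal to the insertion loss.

4.93 dB

Convert to linear (a loss of L dB is a gain of −L dB): F_i = 10^(NF_i/10), G_i = 10^(G_i,dB/10)
  Stage 1: F_1 = 10^(2.81/10) = 1.910, G_1 = 10^(−2.81/10) = 0.5236
  Stage 2: F_2 = 10^(2.12/10) = 1.629, G_2 = 10^(9.05/10) = 8.035
Friis cascade:
  F = 1.910 + (1.629 − 1)/0.5236 = 3.112
NF = 10 log₁₀(3.112) = 4.93 dB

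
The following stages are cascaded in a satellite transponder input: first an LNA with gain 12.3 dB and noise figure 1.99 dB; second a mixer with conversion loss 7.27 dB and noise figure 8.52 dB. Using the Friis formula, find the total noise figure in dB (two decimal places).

Convert to linear (a loss of L dB is a gain of −L dB): F_i = 10^(NF_i/10), G_i = 10^(G_i,dB/10)
  Stage 1: F_1 = 10^(1.99/10) = 1.581, G_1 = 10^(12.3/10) = 16.98
  Stage 2: F_2 = 10^(8.52/10) = 7.112, G_2 = 10^(−7.27/10) = 0.1875
Friis cascade:
  F = 1.581 + (7.112 − 1)/16.98 = 1.941
NF = 10 log₁₀(1.941) = 2.88 dB

2.88 dB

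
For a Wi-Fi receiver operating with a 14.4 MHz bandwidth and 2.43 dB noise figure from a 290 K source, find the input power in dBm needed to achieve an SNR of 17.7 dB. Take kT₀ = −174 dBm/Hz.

Sensitivity = −174 + 10 log₁₀(B) + NF + SNR_min
= −174 + 71.58 + 2.43 + 17.7
= −82.29 dBm → −82.3 dBm

−82.3 dBm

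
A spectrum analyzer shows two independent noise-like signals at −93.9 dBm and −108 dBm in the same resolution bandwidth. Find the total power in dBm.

−93.7 dBm

Convert to linear, add, convert back:
P₁ = 4.07×10⁻¹³ W, P₂ = 1.58×10⁻¹⁴ W
P_tot = 4.23×10⁻¹³ W → 10 log₁₀(P_tot / 10⁻³) = −93.7 dBm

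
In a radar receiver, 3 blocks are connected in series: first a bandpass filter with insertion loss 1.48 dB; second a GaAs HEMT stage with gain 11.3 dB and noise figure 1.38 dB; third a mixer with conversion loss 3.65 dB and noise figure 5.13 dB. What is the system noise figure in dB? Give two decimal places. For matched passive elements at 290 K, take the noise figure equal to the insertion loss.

3.36 dB

Convert to linear (a loss of L dB is a gain of −L dB): F_i = 10^(NF_i/10), G_i = 10^(G_i,dB/10)
  Stage 1: F_1 = 10^(1.48/10) = 1.406, G_1 = 10^(−1.48/10) = 0.7112
  Stage 2: F_2 = 10^(1.38/10) = 1.374, G_2 = 10^(11.3/10) = 13.49
  Stage 3: F_3 = 10^(5.13/10) = 3.258, G_3 = 10^(−3.65/10) = 0.4315
Friis cascade:
  F = 1.406 + (1.374 − 1)/0.7112 + (3.258 − 1)/9.594 = 2.167
NF = 10 log₁₀(2.167) = 3.36 dB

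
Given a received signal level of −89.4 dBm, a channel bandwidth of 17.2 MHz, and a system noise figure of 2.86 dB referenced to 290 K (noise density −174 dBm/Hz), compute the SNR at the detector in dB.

Noise floor: N = −174 + 10 log₁₀(B) + NF
10 log₁₀(1.72×10⁷) = 72.36 dB
N = −174 + 72.36 + 2.86 = −98.78 dBm
SNR = P_sig − N = −89.4 − (−98.78) = 9.38 dB → 9.4 dB

9.4 dB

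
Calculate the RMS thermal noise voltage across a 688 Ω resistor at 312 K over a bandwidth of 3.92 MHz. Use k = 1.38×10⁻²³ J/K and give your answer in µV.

6.82 µV

V_n = √(4kTRB)
4kTRB = 4 × 1.38×10⁻²³ × 312 × 6.88×10² × 3.92×10⁶ = 4.64×10⁻¹¹ V²
V_n = √(4.64×10⁻¹¹) = 6.82×10⁻⁶ V = 6.82 µV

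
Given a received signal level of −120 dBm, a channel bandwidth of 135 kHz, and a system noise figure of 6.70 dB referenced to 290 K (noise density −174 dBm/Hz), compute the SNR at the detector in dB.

Noise floor: N = −174 + 10 log₁₀(B) + NF
10 log₁₀(1.35×10⁵) = 51.3 dB
N = −174 + 51.3 + 6.70 = −116.00 dBm
SNR = P_sig − N = −120 − (−116.00) = −4.00 dB → −4.0 dB

−4.0 dB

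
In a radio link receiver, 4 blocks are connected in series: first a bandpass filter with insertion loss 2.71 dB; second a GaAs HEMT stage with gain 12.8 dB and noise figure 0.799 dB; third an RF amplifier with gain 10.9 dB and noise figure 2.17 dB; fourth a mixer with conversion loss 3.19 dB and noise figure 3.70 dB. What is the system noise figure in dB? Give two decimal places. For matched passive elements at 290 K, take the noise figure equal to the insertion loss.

3.65 dB

Convert to linear (a loss of L dB is a gain of −L dB): F_i = 10^(NF_i/10), G_i = 10^(G_i,dB/10)
  Stage 1: F_1 = 10^(2.71/10) = 1.866, G_1 = 10^(−2.71/10) = 0.5358
  Stage 2: F_2 = 10^(0.799/10) = 1.202, G_2 = 10^(12.8/10) = 19.05
  Stage 3: F_3 = 10^(2.17/10) = 1.648, G_3 = 10^(10.9/10) = 12.30
  Stage 4: F_4 = 10^(3.70/10) = 2.344, G_4 = 10^(−3.19/10) = 0.4797
Friis cascade:
  F = 1.866 + (1.202 − 1)/0.5358 + (1.648 − 1)/10.21 + (2.344 − 1)/125.6 = 2.318
NF = 10 log₁₀(2.318) = 3.65 dB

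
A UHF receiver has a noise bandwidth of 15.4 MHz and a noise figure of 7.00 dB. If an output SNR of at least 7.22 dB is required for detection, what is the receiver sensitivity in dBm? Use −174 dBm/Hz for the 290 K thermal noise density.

−87.9 dBm

Sensitivity = −174 + 10 log₁₀(B) + NF + SNR_min
= −174 + 71.88 + 7.00 + 7.22
= −87.90 dBm → −87.9 dBm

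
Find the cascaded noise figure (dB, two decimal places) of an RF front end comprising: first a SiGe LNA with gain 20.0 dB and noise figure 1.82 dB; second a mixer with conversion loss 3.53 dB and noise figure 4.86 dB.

Convert to linear (a loss of L dB is a gain of −L dB): F_i = 10^(NF_i/10), G_i = 10^(G_i,dB/10)
  Stage 1: F_1 = 10^(1.82/10) = 1.521, G_1 = 10^(20.0/10) = 100.0
  Stage 2: F_2 = 10^(4.86/10) = 3.062, G_2 = 10^(−3.53/10) = 0.4436
Friis cascade:
  F = 1.521 + (3.062 − 1)/100.0 = 1.541
NF = 10 log₁₀(1.541) = 1.88 dB

1.88 dB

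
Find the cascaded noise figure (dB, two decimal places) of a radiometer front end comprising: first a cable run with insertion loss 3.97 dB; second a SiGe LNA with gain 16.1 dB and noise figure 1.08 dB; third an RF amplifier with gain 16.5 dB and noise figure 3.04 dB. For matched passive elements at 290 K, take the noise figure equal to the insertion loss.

5.13 dB

Convert to linear (a loss of L dB is a gain of −L dB): F_i = 10^(NF_i/10), G_i = 10^(G_i,dB/10)
  Stage 1: F_1 = 10^(3.97/10) = 2.495, G_1 = 10^(−3.97/10) = 0.4009
  Stage 2: F_2 = 10^(1.08/10) = 1.282, G_2 = 10^(16.1/10) = 40.74
  Stage 3: F_3 = 10^(3.04/10) = 2.014, G_3 = 10^(16.5/10) = 44.67
Friis cascade:
  F = 2.495 + (1.282 − 1)/0.4009 + (2.014 − 1)/16.33 = 3.261
NF = 10 log₁₀(3.261) = 5.13 dB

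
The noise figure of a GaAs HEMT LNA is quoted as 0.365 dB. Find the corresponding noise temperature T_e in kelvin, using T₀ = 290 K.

F = 10^(0.365/10) = 1.08768
T_e = (F − 1)·T₀ = (1.08768 − 1) × 290 = 25.4 K

25.4 K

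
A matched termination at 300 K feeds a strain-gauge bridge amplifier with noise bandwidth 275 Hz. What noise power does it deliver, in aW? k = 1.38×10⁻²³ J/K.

P_n = kTB = 1.38×10⁻²³ × 300 × 2.75×10² = 1.14×10⁻¹⁸ W = 1.14 aW

1.14 aW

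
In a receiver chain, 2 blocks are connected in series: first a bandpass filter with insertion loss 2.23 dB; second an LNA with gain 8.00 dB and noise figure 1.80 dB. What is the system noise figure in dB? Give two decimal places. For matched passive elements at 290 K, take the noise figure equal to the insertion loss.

4.03 dB

Convert to linear (a loss of L dB is a gain of −L dB): F_i = 10^(NF_i/10), G_i = 10^(G_i,dB/10)
  Stage 1: F_1 = 10^(2.23/10) = 1.671, G_1 = 10^(−2.23/10) = 0.5984
  Stage 2: F_2 = 10^(1.80/10) = 1.514, G_2 = 10^(8.00/10) = 6.310
Friis cascade:
  F = 1.671 + (1.514 − 1)/0.5984 = 2.529
NF = 10 log₁₀(2.529) = 4.03 dB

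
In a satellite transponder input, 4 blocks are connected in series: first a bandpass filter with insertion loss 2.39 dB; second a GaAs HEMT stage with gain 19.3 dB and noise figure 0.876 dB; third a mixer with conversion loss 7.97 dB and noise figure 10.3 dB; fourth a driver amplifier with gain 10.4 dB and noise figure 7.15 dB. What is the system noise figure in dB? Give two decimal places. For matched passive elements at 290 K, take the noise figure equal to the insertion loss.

4.55 dB

Convert to linear (a loss of L dB is a gain of −L dB): F_i = 10^(NF_i/10), G_i = 10^(G_i,dB/10)
  Stage 1: F_1 = 10^(2.39/10) = 1.734, G_1 = 10^(−2.39/10) = 0.5768
  Stage 2: F_2 = 10^(0.876/10) = 1.223, G_2 = 10^(19.3/10) = 85.11
  Stage 3: F_3 = 10^(10.3/10) = 10.72, G_3 = 10^(−7.97/10) = 0.1596
  Stage 4: F_4 = 10^(7.15/10) = 5.188, G_4 = 10^(10.4/10) = 10.96
Friis cascade:
  F = 1.734 + (1.223 − 1)/0.5768 + (10.72 − 1)/49.09 + (5.188 − 1)/7.834 = 2.854
NF = 10 log₁₀(2.854) = 4.55 dB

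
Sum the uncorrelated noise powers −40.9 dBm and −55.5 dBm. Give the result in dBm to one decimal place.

−40.8 dBm

Convert to linear, add, convert back:
P₁ = 8.13×10⁻⁸ W, P₂ = 2.82×10⁻⁹ W
P_tot = 8.41×10⁻⁸ W → 10 log₁₀(P_tot / 10⁻³) = −40.8 dBm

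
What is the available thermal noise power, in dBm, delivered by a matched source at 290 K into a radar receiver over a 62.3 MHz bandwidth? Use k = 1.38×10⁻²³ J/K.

−96.0 dBm

P_n = kTB = 1.38×10⁻²³ × 290 × 6.23×10⁷ = 2.49×10⁻¹³ W
In dBm: 10 log₁₀(2.49×10⁻¹³ / 10⁻³) = −96.0 dBm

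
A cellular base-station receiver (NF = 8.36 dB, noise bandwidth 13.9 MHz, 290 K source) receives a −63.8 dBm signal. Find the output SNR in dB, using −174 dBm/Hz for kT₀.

Noise floor: N = −174 + 10 log₁₀(B) + NF
10 log₁₀(1.39×10⁷) = 71.43 dB
N = −174 + 71.43 + 8.36 = −94.21 dBm
SNR = P_sig − N = −63.8 − (−94.21) = 30.41 dB → 30.4 dB

30.4 dB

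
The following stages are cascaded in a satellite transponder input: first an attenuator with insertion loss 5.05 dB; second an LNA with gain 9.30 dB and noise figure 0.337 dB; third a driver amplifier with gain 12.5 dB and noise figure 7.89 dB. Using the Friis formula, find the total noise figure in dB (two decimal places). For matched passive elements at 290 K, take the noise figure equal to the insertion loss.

Convert to linear (a loss of L dB is a gain of −L dB): F_i = 10^(NF_i/10), G_i = 10^(G_i,dB/10)
  Stage 1: F_1 = 10^(5.05/10) = 3.199, G_1 = 10^(−5.05/10) = 0.3126
  Stage 2: F_2 = 10^(0.337/10) = 1.081, G_2 = 10^(9.30/10) = 8.511
  Stage 3: F_3 = 10^(7.89/10) = 6.152, G_3 = 10^(12.5/10) = 17.78
Friis cascade:
  F = 3.199 + (1.081 − 1)/0.3126 + (6.152 − 1)/2.661 = 5.393
NF = 10 log₁₀(5.393) = 7.32 dB

7.32 dB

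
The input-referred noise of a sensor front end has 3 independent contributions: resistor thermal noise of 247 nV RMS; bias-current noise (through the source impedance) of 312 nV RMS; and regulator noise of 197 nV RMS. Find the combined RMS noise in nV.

444 nV

Uncorrelated sources add in power (mean-square): V_tot = √(ΣV_i²)
V_tot = √[(2.47×10⁻⁷)² + (3.12×10⁻⁷)² + (1.97×10⁻⁷)²] = 4.44×10⁻⁷ V = 444 nV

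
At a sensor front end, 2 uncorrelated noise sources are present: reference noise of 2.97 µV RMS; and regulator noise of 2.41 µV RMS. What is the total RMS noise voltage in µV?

3.82 µV

Uncorrelated sources add in power (mean-square): V_tot = √(ΣV_i²)
V_tot = √[(2.97×10⁻⁶)² + (2.41×10⁻⁶)²] = 3.82×10⁻⁶ V = 3.82 µV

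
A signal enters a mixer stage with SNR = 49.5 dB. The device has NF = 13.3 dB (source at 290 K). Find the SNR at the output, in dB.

36.2 dB

By definition F = SNR_in/SNR_out, so in dB: SNR_out = SNR_in − NF
SNR_out = 49.5 − 13.3 = 36.2 dB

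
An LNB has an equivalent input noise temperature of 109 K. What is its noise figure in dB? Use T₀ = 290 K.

F = 1 + T_e/T₀ = 1 + 109/290 = 1.37586
NF = 10 log₁₀(1.37586) = 1.39 dB

1.39 dB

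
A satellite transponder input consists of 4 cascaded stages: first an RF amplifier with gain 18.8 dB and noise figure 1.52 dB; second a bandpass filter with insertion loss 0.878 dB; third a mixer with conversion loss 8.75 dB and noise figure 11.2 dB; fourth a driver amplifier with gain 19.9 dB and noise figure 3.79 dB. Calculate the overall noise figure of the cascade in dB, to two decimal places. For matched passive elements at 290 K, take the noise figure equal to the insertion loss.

Convert to linear (a loss of L dB is a gain of −L dB): F_i = 10^(NF_i/10), G_i = 10^(G_i,dB/10)
  Stage 1: F_1 = 10^(1.52/10) = 1.419, G_1 = 10^(18.8/10) = 75.86
  Stage 2: F_2 = 10^(0.878/10) = 1.224, G_2 = 10^(−0.878/10) = 0.8170
  Stage 3: F_3 = 10^(11.2/10) = 13.18, G_3 = 10^(−8.75/10) = 0.1334
  Stage 4: F_4 = 10^(3.79/10) = 2.393, G_4 = 10^(19.9/10) = 97.72
Friis cascade:
  F = 1.419 + (1.224 − 1)/75.86 + (13.18 − 1)/61.97 + (2.393 − 1)/8.264 = 1.787
NF = 10 log₁₀(1.787) = 2.52 dB

2.52 dB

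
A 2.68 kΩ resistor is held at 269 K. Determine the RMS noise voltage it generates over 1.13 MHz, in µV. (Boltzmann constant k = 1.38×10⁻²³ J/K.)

6.71 µV

V_n = √(4kTRB)
4kTRB = 4 × 1.38×10⁻²³ × 269 × 2.68×10³ × 1.13×10⁶ = 4.50×10⁻¹¹ V²
V_n = √(4.50×10⁻¹¹) = 6.71×10⁻⁶ V = 6.71 µV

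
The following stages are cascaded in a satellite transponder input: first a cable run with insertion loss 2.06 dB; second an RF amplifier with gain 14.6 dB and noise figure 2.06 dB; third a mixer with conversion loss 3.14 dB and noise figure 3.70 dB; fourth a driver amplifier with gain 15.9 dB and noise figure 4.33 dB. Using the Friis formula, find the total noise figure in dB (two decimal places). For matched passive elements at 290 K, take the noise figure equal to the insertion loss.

Convert to linear (a loss of L dB is a gain of −L dB): F_i = 10^(NF_i/10), G_i = 10^(G_i,dB/10)
  Stage 1: F_1 = 10^(2.06/10) = 1.607, G_1 = 10^(−2.06/10) = 0.6223
  Stage 2: F_2 = 10^(2.06/10) = 1.607, G_2 = 10^(14.6/10) = 28.84
  Stage 3: F_3 = 10^(3.70/10) = 2.344, G_3 = 10^(−3.14/10) = 0.4853
  Stage 4: F_4 = 10^(4.33/10) = 2.710, G_4 = 10^(15.9/10) = 38.90
Friis cascade:
  F = 1.607 + (1.607 − 1)/0.6223 + (2.344 − 1)/17.95 + (2.710 − 1)/8.710 = 2.854
NF = 10 log₁₀(2.854) = 4.55 dB

4.55 dB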